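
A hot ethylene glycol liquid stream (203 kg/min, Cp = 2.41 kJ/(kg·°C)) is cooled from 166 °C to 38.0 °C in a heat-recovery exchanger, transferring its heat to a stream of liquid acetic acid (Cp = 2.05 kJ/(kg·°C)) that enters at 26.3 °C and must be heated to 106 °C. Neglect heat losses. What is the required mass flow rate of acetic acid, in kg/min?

Heat released by hot stream: Q = 203 × 2.41 × (166 − 38.0) = 62621 kJ/min
Energy balance on cold side (adiabatic exchanger): Q = ṁ_c·Cp_c·(T_c,out − T_c,in)
ṁ_c = 62621 / [2.05 × (106 − 26.3)] = 383.28 kg/min

ṁ_c = 383 kg/min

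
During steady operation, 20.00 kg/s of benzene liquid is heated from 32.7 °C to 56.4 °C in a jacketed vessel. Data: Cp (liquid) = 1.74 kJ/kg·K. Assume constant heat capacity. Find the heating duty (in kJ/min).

Q = ṁ·Cp·ΔT = 20.00 × 1.74 × (56.4 − 32.7) = 824.76 kJ/s
Heating duty = 49486 kJ/min

Q = 49500 kJ/min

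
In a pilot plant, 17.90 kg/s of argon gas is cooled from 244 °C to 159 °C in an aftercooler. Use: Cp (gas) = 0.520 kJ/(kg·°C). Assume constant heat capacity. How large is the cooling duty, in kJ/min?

Q = ṁ·Cp·ΔT = 17.90 × 0.520 × (159 − 244) = -791.18 kJ/s
Cooling duty = 47471 kJ/min

Q_c = 47500 kJ/min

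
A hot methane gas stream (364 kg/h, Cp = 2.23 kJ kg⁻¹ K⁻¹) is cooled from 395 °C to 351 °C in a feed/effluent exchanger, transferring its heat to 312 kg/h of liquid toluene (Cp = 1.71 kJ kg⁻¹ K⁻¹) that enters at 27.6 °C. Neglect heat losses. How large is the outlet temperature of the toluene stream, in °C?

T_c,out = 94.5 °C

Heat released by hot stream: Q = 364 × 2.23 × (395 − 351) = 35716 kJ/h
Energy balance on cold side (adiabatic exchanger): Q = ṁ_c·Cp_c·(T_c,out − T_c,in)
T_c,out = 27.6 + 35716/(312 × 1.71) = 94.543 °C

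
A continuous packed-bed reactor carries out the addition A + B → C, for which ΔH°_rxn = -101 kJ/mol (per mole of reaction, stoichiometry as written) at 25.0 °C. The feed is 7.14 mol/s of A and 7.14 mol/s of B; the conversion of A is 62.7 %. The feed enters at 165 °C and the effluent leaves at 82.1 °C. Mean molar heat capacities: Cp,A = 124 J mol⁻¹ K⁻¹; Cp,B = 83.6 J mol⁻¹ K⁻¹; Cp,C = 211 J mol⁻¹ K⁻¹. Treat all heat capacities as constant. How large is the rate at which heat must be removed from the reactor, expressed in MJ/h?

Q_out = 2070 MJ/h

Extent of reaction ξ = 0.627 × 7.14 = 4.4768 mol/s
Reaction term: ξ·ΔH°_rxn = 4.4768 × -101 = -452.15 kJ/s
Sensible, feed 165→25 °C: -207.52 kJ/s
Outlet flows (mol/s): A 2.6632, B 2.6632, C 4.4768
Sensible, products 25→82.1 °C: 85.506 kJ/s
Q = ΔH = -574.17 kJ/s = -574.17 kW
Heat removed = 2067 MJ/h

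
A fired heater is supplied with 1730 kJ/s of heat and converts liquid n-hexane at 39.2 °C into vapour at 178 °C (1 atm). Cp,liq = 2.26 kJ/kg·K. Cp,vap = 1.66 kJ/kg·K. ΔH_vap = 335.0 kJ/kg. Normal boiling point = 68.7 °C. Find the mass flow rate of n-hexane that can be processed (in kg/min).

Δh = 2.26×(68.7−39.2) + 335.0 + 1.66×(178−68.7) = 583.11 kJ/kg
Q = 1730 kJ/s = 1730 kJ/s = 103800 kJ/min
ṁ = Q/Δh = 103800 / 583.11 = 178.01 kg/min

ṁ = 178 kg/min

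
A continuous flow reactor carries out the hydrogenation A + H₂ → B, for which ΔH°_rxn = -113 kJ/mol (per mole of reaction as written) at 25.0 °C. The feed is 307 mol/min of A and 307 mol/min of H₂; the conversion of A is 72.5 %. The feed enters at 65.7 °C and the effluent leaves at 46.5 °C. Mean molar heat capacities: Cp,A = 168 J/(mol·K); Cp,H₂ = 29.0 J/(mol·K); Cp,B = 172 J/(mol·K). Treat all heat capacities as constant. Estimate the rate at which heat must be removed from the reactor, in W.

Extent of reaction ξ = 0.725 × 307 = 222.57 mol/min
Reaction term: ξ·ΔH°_rxn = 222.57 × -113 = -25151 kJ/min
Sensible, feed 65.7→25 °C: -2461.5 kJ/min
Outlet flows (mol/min): A 84.425, H₂ 84.425, B 222.57
Sensible, products 25→46.5 °C: 1180.7 kJ/min
Q = ΔH = -26432 kJ/min = -440.53 kW
Heat removed = 440530 W

Q_out = 441000 W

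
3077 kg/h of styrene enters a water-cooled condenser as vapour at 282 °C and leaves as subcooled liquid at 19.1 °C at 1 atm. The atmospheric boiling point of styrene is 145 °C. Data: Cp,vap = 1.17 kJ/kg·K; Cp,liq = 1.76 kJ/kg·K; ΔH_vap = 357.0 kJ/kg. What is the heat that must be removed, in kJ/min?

Q_c = 37900 kJ/min

vapour 282→145 °C: -160.29 kJ/kg
condensation at 145 °C: -357 kJ/kg
liquid 145→19.1 °C: -221.58 kJ/kg
Δh = -160.29 + -357 + -221.58 = -738.87 kJ/kg
Q = ṁ·Δh = 3077 kg/h × -738.87 kJ/kg = -2.2735e+06 kJ/h
|Q| = 631.53 kW = 37892 kJ/min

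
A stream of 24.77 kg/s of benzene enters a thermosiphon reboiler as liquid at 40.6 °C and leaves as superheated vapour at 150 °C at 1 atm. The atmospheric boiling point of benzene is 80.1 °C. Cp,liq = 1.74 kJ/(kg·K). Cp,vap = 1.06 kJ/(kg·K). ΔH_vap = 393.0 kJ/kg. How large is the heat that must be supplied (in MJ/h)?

liquid 40.6→80.1 °C: 68.73 kJ/kg
vaporisation at 80.1 °C: 393 kJ/kg
vapour 80.1→150 °C: 74.094 kJ/kg
Δh = 68.73 + 393 + 74.094 = 535.82 kJ/kg
Q = ṁ·Δh = 24.77 kg/s × 535.82 kJ/kg = 13272 kJ/s
|Q| = 13272 kW = 47780 MJ/h

Q = 47800 MJ/h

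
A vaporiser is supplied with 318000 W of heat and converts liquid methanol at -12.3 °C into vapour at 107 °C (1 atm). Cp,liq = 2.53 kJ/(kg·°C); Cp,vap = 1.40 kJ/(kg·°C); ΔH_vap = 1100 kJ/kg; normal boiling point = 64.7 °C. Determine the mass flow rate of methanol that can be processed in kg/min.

ṁ = 14.1 kg/min

Δh = 2.53×(64.7−-12.3) + 1100 + 1.40×(107−64.7) = 1354 kJ/kg
Q = 318000 W = 318 kJ/s = 19080 kJ/min
ṁ = Q/Δh = 19080 / 1354 = 14.091 kg/min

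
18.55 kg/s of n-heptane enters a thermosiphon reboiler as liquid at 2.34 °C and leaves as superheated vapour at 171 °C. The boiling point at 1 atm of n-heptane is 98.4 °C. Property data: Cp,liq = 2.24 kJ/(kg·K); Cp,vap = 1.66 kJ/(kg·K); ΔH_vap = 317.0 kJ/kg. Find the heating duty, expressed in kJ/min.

liquid 2.34→98.4 °C: 215.17 kJ/kg
vaporisation at 98.4 °C: 317 kJ/kg
vapour 98.4→171 °C: 120.52 kJ/kg
Δh = 215.17 + 317 + 120.52 = 652.69 kJ/kg
Q = ṁ·Δh = 18.55 kg/s × 652.69 kJ/kg = 12107 kJ/s
|Q| = 12107 kW = 726440 kJ/min

Q = 726000 kJ/min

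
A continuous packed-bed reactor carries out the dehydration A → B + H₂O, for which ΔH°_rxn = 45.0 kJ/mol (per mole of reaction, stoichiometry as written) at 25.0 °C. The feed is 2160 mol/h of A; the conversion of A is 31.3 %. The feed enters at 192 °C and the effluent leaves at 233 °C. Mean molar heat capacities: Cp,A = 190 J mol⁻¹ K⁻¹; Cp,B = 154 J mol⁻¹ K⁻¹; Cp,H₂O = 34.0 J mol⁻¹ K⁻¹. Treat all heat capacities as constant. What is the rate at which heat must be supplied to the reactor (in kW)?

Q_in = 13.0 kW

Extent of reaction ξ = 0.313 × 2160 = 676.08 mol/h
Reaction term: ξ·ΔH°_rxn = 676.08 × 45.0 = 30424 kJ/h
Sensible, feed 192→25 °C: -68537 kJ/h
Outlet flows (mol/h): A 1483.9, B 676.08, H₂O 676.08
Sensible, products 25→233 °C: 85082 kJ/h
Q = ΔH = 46969 kJ/h = 13.047 kW
Heat supplied = 13.047 kW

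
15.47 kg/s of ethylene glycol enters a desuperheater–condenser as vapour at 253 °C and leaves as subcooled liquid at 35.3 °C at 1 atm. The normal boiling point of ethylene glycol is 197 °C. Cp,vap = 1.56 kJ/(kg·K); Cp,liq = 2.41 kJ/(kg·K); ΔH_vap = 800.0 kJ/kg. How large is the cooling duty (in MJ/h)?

Q_c = 71100 MJ/h

vapour 253→197 °C: -87.36 kJ/kg
condensation at 197 °C: -800 kJ/kg
liquid 197→35.3 °C: -389.7 kJ/kg
Δh = -87.36 + -800 + -389.7 = -1277.1 kJ/kg
Q = ṁ·Δh = 15.47 kg/s × -1277.1 kJ/kg = -19756 kJ/s
|Q| = 19756 kW = 71122 MJ/h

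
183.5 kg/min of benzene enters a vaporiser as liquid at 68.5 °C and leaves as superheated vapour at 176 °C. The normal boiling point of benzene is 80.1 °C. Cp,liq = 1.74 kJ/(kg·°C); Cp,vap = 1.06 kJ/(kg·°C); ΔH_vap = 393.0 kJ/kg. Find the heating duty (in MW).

Q = 1.57 MW

liquid 68.5→80.1 °C: 20.184 kJ/kg
vaporisation at 80.1 °C: 393 kJ/kg
vapour 80.1→176 °C: 101.65 kJ/kg
Δh = 20.184 + 393 + 101.65 = 514.84 kJ/kg
Q = ṁ·Δh = 183.5 kg/min × 514.84 kJ/kg = 94473 kJ/min
|Q| = 1574.5 kW = 1.5745 MW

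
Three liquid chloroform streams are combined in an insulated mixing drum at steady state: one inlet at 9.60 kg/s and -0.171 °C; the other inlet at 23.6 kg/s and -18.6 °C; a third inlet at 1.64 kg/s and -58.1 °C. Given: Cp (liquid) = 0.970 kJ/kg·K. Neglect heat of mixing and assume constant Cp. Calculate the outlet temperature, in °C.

T_out = -15.4 °C

Energy balance with Q = 0: Σ ṁᵢCp,ᵢ(T_out − Tᵢ) = 0
T_out = Σ ṁᵢCp,ᵢTᵢ / Σ ṁᵢCp,ᵢ
      = -519.81 / 33.795 = -15.381 °C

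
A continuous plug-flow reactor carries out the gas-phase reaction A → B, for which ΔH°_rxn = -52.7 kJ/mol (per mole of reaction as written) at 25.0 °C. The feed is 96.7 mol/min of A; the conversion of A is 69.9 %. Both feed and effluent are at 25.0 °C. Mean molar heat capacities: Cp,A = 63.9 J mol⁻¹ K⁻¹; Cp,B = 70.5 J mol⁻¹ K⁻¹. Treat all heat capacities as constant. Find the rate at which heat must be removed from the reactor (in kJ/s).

Q_out = 59.4 kJ/s

Extent of reaction ξ = 0.699 × 96.7 = 67.593 mol/min
Reaction term: ξ·ΔH°_rxn = 67.593 × -52.7 = -3562.2 kJ/min
Q = ΔH = -3562.2 kJ/min = -59.369 kW
Heat removed = 59.369 kJ/s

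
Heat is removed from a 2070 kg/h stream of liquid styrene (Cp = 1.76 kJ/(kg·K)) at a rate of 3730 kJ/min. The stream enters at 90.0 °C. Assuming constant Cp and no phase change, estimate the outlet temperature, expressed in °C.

T_out = 28.6 °C

Q = 3730 kJ/min = 223800 kJ/h
ΔT = Q/(ṁ·Cp) = 223800/(2070×1.76) = 61.43 K
T_out = 90.0 − 61.43 = 28.57 °C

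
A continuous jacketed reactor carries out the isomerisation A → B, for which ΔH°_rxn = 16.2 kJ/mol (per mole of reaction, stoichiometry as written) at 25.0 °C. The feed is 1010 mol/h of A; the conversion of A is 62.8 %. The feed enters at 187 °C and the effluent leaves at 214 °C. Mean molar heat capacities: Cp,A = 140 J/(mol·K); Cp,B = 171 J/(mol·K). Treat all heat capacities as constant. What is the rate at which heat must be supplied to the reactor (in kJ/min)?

Extent of reaction ξ = 0.628 × 1010 = 634.28 mol/h
Reaction term: ξ·ΔH°_rxn = 634.28 × 16.2 = 10275 kJ/h
Sensible, feed 187→25 °C: -22907 kJ/h
Outlet flows (mol/h): A 375.72, B 634.28
Sensible, products 25→214 °C: 30441 kJ/h
Q = ΔH = 17809 kJ/h = 4.9471 kW
Heat supplied = 296.82 kJ/min

Q_in = 297 kJ/min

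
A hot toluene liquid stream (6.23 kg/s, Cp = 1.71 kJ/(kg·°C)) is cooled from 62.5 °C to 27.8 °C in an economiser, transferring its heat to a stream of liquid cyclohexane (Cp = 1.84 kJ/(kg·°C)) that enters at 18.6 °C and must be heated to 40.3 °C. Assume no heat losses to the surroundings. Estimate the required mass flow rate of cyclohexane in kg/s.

Heat released by hot stream: Q = 6.23 × 1.71 × (62.5 − 27.8) = 369.67 kJ/s
Energy balance on cold side (adiabatic exchanger): Q = ṁ_c·Cp_c·(T_c,out − T_c,in)
ṁ_c = 369.67 / [1.84 × (40.3 − 18.6)] = 9.2584 kg/s

ṁ_c = 9.26 kg/s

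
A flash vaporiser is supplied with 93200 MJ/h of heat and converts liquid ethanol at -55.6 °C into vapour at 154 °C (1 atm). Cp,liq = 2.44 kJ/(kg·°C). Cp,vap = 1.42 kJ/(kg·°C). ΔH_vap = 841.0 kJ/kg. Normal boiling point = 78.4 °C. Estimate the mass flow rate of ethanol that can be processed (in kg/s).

ṁ = 20.3 kg/s

Δh = 2.44×(78.4−-55.6) + 841.0 + 1.42×(154−78.4) = 1275.3 kJ/kg
Q = 93200 MJ/h = 25889 kJ/s = 25889 kJ/s
ṁ = Q/Δh = 25889 / 1275.3 = 20.3 kg/s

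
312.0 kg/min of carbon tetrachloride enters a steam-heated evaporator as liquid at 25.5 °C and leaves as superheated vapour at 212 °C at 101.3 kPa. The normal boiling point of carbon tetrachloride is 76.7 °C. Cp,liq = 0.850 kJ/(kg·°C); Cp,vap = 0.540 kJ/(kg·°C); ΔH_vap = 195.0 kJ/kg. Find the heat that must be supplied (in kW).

Q = 1620 kW

liquid 25.5→76.7 °C: 43.52 kJ/kg
vaporisation at 76.7 °C: 195 kJ/kg
vapour 76.7→212 °C: 73.062 kJ/kg
Δh = 43.52 + 195 + 73.062 = 311.58 kJ/kg
Q = ṁ·Δh = 312.0 kg/min × 311.58 kJ/kg = 97214 kJ/min
|Q| = 1620.2 kW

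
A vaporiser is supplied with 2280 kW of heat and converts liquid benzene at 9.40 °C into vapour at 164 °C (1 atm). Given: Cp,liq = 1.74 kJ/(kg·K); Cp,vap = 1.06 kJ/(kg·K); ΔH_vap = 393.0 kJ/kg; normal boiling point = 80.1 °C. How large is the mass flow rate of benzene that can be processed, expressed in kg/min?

ṁ = 226 kg/min

Δh = 1.74×(80.1−9.40) + 393.0 + 1.06×(164−80.1) = 604.95 kJ/kg
Q = 2280 kW = 2280 kJ/s = 136800 kJ/min
ṁ = Q/Δh = 136800 / 604.95 = 226.13 kg/min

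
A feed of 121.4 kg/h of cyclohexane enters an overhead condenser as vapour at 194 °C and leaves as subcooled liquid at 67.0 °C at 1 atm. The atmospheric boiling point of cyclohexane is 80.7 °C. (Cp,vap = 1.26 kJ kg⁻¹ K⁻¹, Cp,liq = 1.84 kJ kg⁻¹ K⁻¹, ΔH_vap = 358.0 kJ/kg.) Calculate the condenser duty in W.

Q_c = 17700 W

vapour 194→80.7 °C: -142.76 kJ/kg
condensation at 80.7 °C: -358 kJ/kg
liquid 80.7→67.0 °C: -25.208 kJ/kg
Δh = -142.76 + -358 + -25.208 = -525.97 kJ/kg
Q = ṁ·Δh = 121.4 kg/h × -525.97 kJ/kg = -63852 kJ/h
|Q| = 17.737 kW = 17737 W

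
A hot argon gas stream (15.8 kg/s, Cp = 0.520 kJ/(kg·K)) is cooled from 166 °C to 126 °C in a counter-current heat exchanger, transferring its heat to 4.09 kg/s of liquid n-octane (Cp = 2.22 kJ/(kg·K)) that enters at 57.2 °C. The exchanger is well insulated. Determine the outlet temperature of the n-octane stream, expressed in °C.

T_c,out = 93.4 °C

Heat released by hot stream: Q = 15.8 × 0.520 × (166 − 126) = 328.64 kJ/s
Energy balance on cold side (adiabatic exchanger): Q = ṁ_c·Cp_c·(T_c,out − T_c,in)
T_c,out = 57.2 + 328.64/(4.09 × 2.22) = 93.395 °C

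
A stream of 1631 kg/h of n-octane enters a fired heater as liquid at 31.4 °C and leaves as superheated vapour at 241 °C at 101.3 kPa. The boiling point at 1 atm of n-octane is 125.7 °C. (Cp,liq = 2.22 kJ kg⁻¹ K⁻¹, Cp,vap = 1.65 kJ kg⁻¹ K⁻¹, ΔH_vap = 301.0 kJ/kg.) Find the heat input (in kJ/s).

Q = 317 kJ/s

liquid 31.4→125.7 °C: 209.35 kJ/kg
vaporisation at 125.7 °C: 301 kJ/kg
vapour 125.7→241 °C: 190.24 kJ/kg
Δh = 209.35 + 301 + 190.24 = 700.59 kJ/kg
Q = ṁ·Δh = 1631 kg/h × 700.59 kJ/kg = 1.1427e+06 kJ/h
|Q| = 317.41 kW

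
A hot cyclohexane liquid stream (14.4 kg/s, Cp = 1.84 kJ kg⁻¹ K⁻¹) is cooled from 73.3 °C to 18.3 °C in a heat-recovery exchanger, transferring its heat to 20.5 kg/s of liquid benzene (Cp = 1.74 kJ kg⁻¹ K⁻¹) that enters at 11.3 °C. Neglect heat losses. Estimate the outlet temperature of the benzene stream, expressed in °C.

Heat released by hot stream: Q = 14.4 × 1.84 × (73.3 − 18.3) = 1457.3 kJ/s
Energy balance on cold side (adiabatic exchanger): Q = ṁ_c·Cp_c·(T_c,out − T_c,in)
T_c,out = 11.3 + 1457.3/(20.5 × 1.74) = 52.154 °C

T_c,out = 52.2 °C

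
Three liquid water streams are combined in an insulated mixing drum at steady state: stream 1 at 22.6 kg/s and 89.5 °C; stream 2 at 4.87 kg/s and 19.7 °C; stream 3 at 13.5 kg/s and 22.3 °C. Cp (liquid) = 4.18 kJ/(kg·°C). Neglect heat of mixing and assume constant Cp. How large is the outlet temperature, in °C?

T_out = 59.1 °C

No heat crosses the boundary, so H_out = H_in.
Σ ṁᵢCp,ᵢTᵢ = 22.6×4.18×89.5 + 4.87×4.18×19.7 + 13.5×4.18×22.3 = 10114
Σ ṁᵢCp,ᵢ = 22.6×4.18 + 4.87×4.18 + 13.5×4.18 = 171.25
T_out = 10114 / 171.25 = 59.06 °C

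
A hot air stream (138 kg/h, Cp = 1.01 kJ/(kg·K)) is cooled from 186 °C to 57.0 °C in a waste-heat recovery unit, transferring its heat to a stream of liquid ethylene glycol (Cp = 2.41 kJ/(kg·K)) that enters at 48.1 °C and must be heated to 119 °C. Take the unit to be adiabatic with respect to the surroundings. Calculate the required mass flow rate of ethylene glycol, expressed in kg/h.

ṁ_c = 105 kg/h

Heat released by hot stream: Q = 138 × 1.01 × (186 − 57.0) = 17980 kJ/h
Energy balance on cold side (adiabatic exchanger): Q = ṁ_c·Cp_c·(T_c,out − T_c,in)
ṁ_c = 17980 / [2.41 × (119 − 48.1)] = 105.23 kg/h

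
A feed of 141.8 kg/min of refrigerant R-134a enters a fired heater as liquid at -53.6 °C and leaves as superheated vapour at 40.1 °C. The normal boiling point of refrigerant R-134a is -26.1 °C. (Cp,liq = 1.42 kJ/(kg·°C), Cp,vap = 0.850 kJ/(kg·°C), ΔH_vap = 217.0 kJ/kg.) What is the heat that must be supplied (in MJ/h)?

liquid -53.6→-26.1 °C: 39.05 kJ/kg
vaporisation at -26.1 °C: 217 kJ/kg
vapour -26.1→40.1 °C: 56.27 kJ/kg
Δh = 39.05 + 217 + 56.27 = 312.32 kJ/kg
Q = ṁ·Δh = 141.8 kg/min × 312.32 kJ/kg = 44287 kJ/min
|Q| = 738.12 kW = 2657.2 MJ/h

Q = 2660 MJ/h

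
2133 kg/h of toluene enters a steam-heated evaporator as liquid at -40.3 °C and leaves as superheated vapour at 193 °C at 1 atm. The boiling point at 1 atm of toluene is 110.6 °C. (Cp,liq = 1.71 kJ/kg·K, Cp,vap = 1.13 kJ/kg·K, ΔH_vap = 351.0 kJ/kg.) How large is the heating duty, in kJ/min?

liquid -40.3→110.6 °C: 258.04 kJ/kg
vaporisation at 110.6 °C: 351 kJ/kg
vapour 110.6→193 °C: 93.112 kJ/kg
Δh = 258.04 + 351 + 93.112 = 702.15 kJ/kg
Q = ṁ·Δh = 2133 kg/h × 702.15 kJ/kg = 1.4977e+06 kJ/h
|Q| = 416.02 kW = 24961 kJ/min

Q = 25000 kJ/min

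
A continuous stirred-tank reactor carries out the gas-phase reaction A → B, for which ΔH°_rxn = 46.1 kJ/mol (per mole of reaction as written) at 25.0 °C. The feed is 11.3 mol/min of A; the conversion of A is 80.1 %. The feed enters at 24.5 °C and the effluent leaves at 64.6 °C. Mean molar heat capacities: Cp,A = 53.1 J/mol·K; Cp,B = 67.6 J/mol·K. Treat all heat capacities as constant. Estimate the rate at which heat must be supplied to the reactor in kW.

Q_in = 7.44 kW

Extent of reaction ξ = 0.801 × 11.3 = 9.0513 mol/min
Reaction term: ξ·ΔH°_rxn = 9.0513 × 46.1 = 417.26 kJ/min
Sensible, feed 24.5→25 °C: 0.30002 kJ/min
Outlet flows (mol/min): A 2.2487, B 9.0513
Sensible, products 25→64.6 °C: 28.958 kJ/min
Q = ΔH = 446.52 kJ/min = 7.4421 kW
Heat supplied = 7.4421 kW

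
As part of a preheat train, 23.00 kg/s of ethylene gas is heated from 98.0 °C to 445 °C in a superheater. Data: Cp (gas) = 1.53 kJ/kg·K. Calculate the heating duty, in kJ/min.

Q = ṁ·Cp·ΔT = 23.00 × 1.53 × (445 − 98.0) = 12211 kJ/s
Heating duty = 732660 kJ/min

Q = 733000 kJ/min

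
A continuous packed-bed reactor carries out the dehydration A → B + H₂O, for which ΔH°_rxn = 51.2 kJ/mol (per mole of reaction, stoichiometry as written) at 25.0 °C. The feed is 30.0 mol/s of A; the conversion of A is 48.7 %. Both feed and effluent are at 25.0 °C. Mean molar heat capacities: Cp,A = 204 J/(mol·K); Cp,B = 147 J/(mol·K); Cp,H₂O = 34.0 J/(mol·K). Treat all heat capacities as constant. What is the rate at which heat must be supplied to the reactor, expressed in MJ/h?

Q_in = 2690 MJ/h

Extent of reaction ξ = 0.487 × 30.0 = 14.61 mol/s
Reaction term: ξ·ΔH°_rxn = 14.61 × 51.2 = 748.03 kJ/s
Q = ΔH = 748.03 kJ/s = 748.03 kW
Heat supplied = 2692.9 MJ/h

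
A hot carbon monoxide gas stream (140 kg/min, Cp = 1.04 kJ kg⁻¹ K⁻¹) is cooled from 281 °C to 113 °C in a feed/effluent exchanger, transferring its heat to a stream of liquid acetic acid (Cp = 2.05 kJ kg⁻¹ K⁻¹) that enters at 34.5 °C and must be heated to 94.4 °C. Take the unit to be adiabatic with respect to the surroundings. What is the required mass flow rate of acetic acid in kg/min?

Heat released by hot stream: Q = 140 × 1.04 × (281 − 113) = 24461 kJ/min
Energy balance on cold side (adiabatic exchanger): Q = ṁ_c·Cp_c·(T_c,out − T_c,in)
ṁ_c = 24461 / [2.05 × (94.4 − 34.5)] = 199.2 kg/min

ṁ_c = 199 kg/min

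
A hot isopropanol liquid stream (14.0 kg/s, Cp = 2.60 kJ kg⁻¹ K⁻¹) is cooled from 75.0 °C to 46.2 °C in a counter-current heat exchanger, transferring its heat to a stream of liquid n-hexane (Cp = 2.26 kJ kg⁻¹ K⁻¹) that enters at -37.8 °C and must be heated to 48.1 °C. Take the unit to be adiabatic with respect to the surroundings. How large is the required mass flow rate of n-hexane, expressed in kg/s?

Heat released by hot stream: Q = 14.0 × 2.60 × (75.0 − 46.2) = 1048.3 kJ/s
Energy balance on cold side (adiabatic exchanger): Q = ṁ_c·Cp_c·(T_c,out − T_c,in)
ṁ_c = 1048.3 / [2.26 × (48.1 − -37.8)] = 5.4 kg/s

ṁ_c = 5.40 kg/s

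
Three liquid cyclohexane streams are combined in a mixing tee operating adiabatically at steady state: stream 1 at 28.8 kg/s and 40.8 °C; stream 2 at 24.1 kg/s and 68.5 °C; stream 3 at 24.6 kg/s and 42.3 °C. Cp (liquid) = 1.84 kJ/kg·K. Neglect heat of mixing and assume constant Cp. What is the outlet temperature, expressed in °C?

Energy balance with Q = 0: Σ ṁᵢCp,ᵢ(T_out − Tᵢ) = 0
T_out = Σ ṁᵢCp,ᵢTᵢ / Σ ṁᵢCp,ᵢ
      = 7114.3 / 142.6 = 49.89 °C

T_out = 49.9 °C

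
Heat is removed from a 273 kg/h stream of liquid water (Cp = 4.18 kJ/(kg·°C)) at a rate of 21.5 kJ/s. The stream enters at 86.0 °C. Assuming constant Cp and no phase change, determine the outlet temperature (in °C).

Q = 21.5 kJ/s = 77400 kJ/h
ΔT = Q/(ṁ·Cp) = 77400/(273×4.18) = 67.827 K
T_out = 86.0 − 67.827 = 18.173 °C

T_out = 18.2 °C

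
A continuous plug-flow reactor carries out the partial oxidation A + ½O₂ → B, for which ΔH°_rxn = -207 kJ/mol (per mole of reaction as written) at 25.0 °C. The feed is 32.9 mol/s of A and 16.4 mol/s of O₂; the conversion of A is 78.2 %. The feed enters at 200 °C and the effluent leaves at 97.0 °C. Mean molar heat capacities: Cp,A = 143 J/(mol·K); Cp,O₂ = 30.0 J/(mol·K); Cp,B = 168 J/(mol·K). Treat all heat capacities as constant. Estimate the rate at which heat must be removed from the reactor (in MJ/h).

Extent of reaction ξ = 0.782 × 32.9 = 25.728 mol/s
Reaction term: ξ·ΔH°_rxn = 25.728 × -207 = -5325.7 kJ/s
Sensible, feed 200→25 °C: -909.42 kJ/s
Outlet flows (mol/s): A 7.1722, O₂ 3.5361, B 25.728
Sensible, products 25→97.0 °C: 392.69 kJ/s
Q = ΔH = -5842.4 kJ/s = -5842.4 kW
Heat removed = 21033 MJ/h

Q_out = 21000 MJ/h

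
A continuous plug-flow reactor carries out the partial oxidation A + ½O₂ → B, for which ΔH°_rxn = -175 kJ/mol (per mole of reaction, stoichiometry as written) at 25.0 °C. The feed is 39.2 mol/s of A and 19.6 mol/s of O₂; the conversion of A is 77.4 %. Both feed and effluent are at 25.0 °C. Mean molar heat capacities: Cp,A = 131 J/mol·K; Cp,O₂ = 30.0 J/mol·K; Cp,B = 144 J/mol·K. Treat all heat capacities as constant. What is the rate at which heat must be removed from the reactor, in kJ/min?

Q_out = 319000 kJ/min

Extent of reaction ξ = 0.774 × 39.2 = 30.341 mol/s
Reaction term: ξ·ΔH°_rxn = 30.341 × -175 = -5309.6 kJ/s
Q = ΔH = -5309.6 kJ/s = -5309.6 kW
Heat removed = 318580 kJ/min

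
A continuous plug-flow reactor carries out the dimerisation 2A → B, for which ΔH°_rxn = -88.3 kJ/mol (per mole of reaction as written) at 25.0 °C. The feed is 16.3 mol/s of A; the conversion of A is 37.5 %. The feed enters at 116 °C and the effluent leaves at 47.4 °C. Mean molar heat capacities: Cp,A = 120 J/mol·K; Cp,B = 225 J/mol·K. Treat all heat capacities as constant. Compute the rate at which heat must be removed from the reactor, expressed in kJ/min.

Q_out = 24300 kJ/min

Extent of reaction ξ = 0.375 × 16.3 / 2 = 3.0563 mol/s
Reaction term: ξ·ΔH°_rxn = 3.0563 × -88.3 = -269.87 kJ/s
Sensible, feed 116→25 °C: -178 kJ/s
Outlet flows (mol/s): A 10.188, B 3.0563
Sensible, products 25→47.4 °C: 42.788 kJ/s
Q = ΔH = -405.08 kJ/s = -405.08 kW
Heat removed = 24305 kJ/min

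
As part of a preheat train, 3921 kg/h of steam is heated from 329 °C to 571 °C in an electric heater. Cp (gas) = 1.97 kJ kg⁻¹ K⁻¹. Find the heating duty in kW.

Q = 519 kW

Q = ṁ·Cp·ΔT = 3921 × 1.97 × (571 − 329) = 1.8693e+06 kJ/h
Converting: 1.8693e+06 / 3600 s = 519.25 kW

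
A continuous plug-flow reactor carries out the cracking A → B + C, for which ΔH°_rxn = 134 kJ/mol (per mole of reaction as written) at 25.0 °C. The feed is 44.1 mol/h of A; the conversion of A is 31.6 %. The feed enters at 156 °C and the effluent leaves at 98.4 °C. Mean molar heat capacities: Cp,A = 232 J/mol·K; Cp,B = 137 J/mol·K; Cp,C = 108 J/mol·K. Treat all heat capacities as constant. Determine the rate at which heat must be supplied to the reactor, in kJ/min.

Extent of reaction ξ = 0.316 × 44.1 = 13.936 mol/h
Reaction term: ξ·ΔH°_rxn = 13.936 × 134 = 1867.4 kJ/h
Sensible, feed 156→25 °C: -1340.3 kJ/h
Outlet flows (mol/h): A 30.164, B 13.936, C 13.936
Sensible, products 25→98.4 °C: 764.27 kJ/h
Q = ΔH = 1291.4 kJ/h = 0.35871 kW
Heat supplied = 21.523 kJ/min

Q_in = 21.5 kJ/min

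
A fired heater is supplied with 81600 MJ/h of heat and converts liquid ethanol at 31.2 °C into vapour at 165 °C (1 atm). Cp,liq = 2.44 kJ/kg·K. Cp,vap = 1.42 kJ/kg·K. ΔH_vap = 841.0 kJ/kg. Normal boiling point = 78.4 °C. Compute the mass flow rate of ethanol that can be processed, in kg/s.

ṁ = 21.0 kg/s

Δh = 2.44×(78.4−31.2) + 841.0 + 1.42×(165−78.4) = 1079.1 kJ/kg
Q = 81600 MJ/h = 22667 kJ/s = 22667 kJ/s
ṁ = Q/Δh = 22667 / 1079.1 = 21.004 kg/s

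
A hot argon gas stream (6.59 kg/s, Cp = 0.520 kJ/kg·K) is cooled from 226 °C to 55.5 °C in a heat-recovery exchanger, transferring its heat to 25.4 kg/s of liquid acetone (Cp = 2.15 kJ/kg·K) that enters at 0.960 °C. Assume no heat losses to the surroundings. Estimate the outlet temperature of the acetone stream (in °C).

Heat released by hot stream: Q = 6.59 × 0.520 × (226 − 55.5) = 584.27 kJ/s
Energy balance on cold side (adiabatic exchanger): Q = ṁ_c·Cp_c·(T_c,out − T_c,in)
T_c,out = 0.960 + 584.27/(25.4 × 2.15) = 11.659 °C

T_c,out = 11.7 °C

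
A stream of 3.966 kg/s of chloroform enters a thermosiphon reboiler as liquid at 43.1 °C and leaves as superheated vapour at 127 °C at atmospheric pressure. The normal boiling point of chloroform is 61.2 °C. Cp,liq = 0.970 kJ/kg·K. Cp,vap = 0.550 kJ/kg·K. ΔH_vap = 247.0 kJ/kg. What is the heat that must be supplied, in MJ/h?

Q = 4290 MJ/h

liquid 43.1→61.2 °C: 17.557 kJ/kg
vaporisation at 61.2 °C: 247 kJ/kg
vapour 61.2→127 °C: 36.19 kJ/kg
Δh = 17.557 + 247 + 36.19 = 300.75 kJ/kg
Q = ṁ·Δh = 3.966 kg/s × 300.75 kJ/kg = 1192.8 kJ/s
|Q| = 1192.8 kW = 4293.9 MJ/h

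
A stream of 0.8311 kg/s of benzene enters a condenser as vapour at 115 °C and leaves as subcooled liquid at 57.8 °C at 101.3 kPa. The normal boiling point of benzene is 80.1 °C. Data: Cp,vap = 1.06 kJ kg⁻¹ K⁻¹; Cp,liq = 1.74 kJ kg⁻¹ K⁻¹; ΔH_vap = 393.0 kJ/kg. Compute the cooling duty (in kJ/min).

vapour 115→80.1 °C: -36.994 kJ/kg
condensation at 80.1 °C: -393 kJ/kg
liquid 80.1→57.8 °C: -38.802 kJ/kg
Δh = -36.994 + -393 + -38.802 = -468.8 kJ/kg
Q = ṁ·Δh = 0.8311 kg/s × -468.8 kJ/kg = -389.62 kJ/s
|Q| = 389.62 kW = 23377 kJ/min

Q_c = 23400 kJ/min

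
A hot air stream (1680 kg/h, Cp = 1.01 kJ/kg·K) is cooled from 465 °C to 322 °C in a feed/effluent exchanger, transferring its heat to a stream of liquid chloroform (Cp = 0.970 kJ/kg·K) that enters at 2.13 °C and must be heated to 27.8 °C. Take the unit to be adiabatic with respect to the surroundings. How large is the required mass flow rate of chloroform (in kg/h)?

Heat released by hot stream: Q = 1680 × 1.01 × (465 − 322) = 242640 kJ/h
Energy balance on cold side (adiabatic exchanger): Q = ṁ_c·Cp_c·(T_c,out − T_c,in)
ṁ_c = 242640 / [0.970 × (27.8 − 2.13)] = 9744.7 kg/h

ṁ_c = 9740 kg/h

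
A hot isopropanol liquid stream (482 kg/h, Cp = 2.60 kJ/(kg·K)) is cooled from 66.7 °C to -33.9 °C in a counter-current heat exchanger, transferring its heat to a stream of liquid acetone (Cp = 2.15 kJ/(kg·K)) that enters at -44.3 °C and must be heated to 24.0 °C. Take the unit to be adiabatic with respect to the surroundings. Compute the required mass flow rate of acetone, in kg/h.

Heat released by hot stream: Q = 482 × 2.60 × (66.7 − -33.9) = 126070 kJ/h
Energy balance on cold side (adiabatic exchanger): Q = ṁ_c·Cp_c·(T_c,out − T_c,in)
ṁ_c = 126070 / [2.15 × (24.0 − -44.3)] = 858.54 kg/h

ṁ_c = 859 kg/h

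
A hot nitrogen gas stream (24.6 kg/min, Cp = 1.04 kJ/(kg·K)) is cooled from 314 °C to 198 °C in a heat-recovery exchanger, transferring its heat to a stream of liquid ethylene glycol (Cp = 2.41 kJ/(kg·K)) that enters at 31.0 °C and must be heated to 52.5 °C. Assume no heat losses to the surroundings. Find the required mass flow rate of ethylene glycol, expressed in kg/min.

ṁ_c = 57.3 kg/min

Heat released by hot stream: Q = 24.6 × 1.04 × (314 − 198) = 2967.7 kJ/min
Energy balance on cold side (adiabatic exchanger): Q = ṁ_c·Cp_c·(T_c,out − T_c,in)
ṁ_c = 2967.7 / [2.41 × (52.5 − 31.0)] = 57.276 kg/min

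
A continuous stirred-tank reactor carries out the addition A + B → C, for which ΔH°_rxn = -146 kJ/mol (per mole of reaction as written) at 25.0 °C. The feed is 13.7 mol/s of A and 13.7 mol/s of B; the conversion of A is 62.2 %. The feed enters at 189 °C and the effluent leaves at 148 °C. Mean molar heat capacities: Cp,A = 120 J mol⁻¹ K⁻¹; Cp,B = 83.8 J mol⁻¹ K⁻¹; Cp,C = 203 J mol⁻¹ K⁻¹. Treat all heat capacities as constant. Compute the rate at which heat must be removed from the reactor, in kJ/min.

Extent of reaction ξ = 0.622 × 13.7 = 8.5214 mol/s
Reaction term: ξ·ΔH°_rxn = 8.5214 × -146 = -1244.1 kJ/s
Sensible, feed 189→25 °C: -457.9 kJ/s
Outlet flows (mol/s): A 5.1786, B 5.1786, C 8.5214
Sensible, products 25→148 °C: 342.58 kJ/s
Q = ΔH = -1359.4 kJ/s = -1359.4 kW
Heat removed = 81566 kJ/min

Q_out = 81600 kJ/min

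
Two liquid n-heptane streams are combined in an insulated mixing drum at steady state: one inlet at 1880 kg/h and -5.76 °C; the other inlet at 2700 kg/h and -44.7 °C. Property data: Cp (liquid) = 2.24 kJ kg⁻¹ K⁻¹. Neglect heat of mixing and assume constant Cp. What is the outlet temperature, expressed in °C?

No heat crosses the boundary, so H_out = H_in.
T_out = Σ ṁᵢCp,ᵢTᵢ / Σ ṁᵢCp,ᵢ
      = -294600 / 10259 = -28.716 °C

T_out = -28.7 °C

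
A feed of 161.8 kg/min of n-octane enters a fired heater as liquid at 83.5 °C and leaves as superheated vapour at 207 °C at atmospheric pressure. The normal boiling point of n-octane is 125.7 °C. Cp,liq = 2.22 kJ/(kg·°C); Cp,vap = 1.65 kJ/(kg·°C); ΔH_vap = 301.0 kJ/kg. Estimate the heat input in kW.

Q = 1430 kW

liquid 83.5→125.7 °C: 93.684 kJ/kg
vaporisation at 125.7 °C: 301 kJ/kg
vapour 125.7→207 °C: 134.14 kJ/kg
Δh = 93.684 + 301 + 134.14 = 528.83 kJ/kg
Q = ṁ·Δh = 161.8 kg/min × 528.83 kJ/kg = 85565 kJ/min
|Q| = 1426.1 kW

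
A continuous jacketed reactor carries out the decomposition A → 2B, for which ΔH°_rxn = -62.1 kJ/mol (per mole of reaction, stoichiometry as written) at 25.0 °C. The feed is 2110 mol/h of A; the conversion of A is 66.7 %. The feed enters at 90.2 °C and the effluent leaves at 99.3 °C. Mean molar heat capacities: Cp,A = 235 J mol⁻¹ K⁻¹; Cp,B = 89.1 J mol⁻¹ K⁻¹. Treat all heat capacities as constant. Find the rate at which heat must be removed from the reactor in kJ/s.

Q_out = 24.7 kJ/s

Extent of reaction ξ = 0.667 × 2110 = 1407.4 mol/h
Reaction term: ξ·ΔH°_rxn = 1407.4 × -62.1 = -87398 kJ/h
Sensible, feed 90.2→25 °C: -32329 kJ/h
Outlet flows (mol/h): A 702.63, B 2814.7
Sensible, products 25→99.3 °C: 30902 kJ/h
Q = ΔH = -88825 kJ/h = -24.674 kW
Heat removed = 24.674 kJ/s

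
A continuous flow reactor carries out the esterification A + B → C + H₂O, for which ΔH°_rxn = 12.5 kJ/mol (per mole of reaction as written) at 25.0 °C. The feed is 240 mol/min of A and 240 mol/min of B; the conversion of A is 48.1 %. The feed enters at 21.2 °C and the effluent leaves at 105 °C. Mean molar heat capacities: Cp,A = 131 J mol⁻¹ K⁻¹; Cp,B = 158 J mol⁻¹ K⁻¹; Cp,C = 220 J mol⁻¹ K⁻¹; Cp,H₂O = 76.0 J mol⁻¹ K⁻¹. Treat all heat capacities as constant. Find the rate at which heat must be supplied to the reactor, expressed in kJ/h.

Q_in = 439000 kJ/h

Extent of reaction ξ = 0.481 × 240 = 115.44 mol/min
Reaction term: ξ·ΔH°_rxn = 115.44 × 12.5 = 1443 kJ/min
Sensible, feed 21.2→25 °C: 263.57 kJ/min
Outlet flows (mol/min): A 124.56, B 124.56, C 115.44, H₂O 115.44
Sensible, products 25→105 °C: 5613.4 kJ/min
Q = ΔH = 7320 kJ/min = 122 kW
Heat supplied = 439200 kJ/h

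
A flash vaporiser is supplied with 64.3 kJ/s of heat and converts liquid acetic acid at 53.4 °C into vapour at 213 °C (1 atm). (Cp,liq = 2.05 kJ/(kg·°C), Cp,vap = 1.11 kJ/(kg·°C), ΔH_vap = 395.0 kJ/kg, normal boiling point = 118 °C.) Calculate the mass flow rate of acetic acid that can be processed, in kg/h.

Δh = 2.05×(118−53.4) + 395.0 + 1.11×(213−118) = 632.88 kJ/kg
Q = 64.3 kJ/s = 64.3 kJ/s = 231480 kJ/h
ṁ = Q/Δh = 231480 / 632.88 = 365.76 kg/h

ṁ = 366 kg/h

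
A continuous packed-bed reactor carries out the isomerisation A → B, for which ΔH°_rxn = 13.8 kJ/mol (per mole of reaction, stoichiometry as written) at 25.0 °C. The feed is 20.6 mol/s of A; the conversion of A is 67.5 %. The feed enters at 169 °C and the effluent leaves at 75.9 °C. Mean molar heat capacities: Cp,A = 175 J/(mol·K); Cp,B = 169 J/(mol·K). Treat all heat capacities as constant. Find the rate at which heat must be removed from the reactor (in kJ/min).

Extent of reaction ξ = 0.675 × 20.6 = 13.905 mol/s
Reaction term: ξ·ΔH°_rxn = 13.905 × 13.8 = 191.89 kJ/s
Sensible, feed 169→25 °C: -519.12 kJ/s
Outlet flows (mol/s): A 6.695, B 13.905
Sensible, products 25→75.9 °C: 179.25 kJ/s
Q = ΔH = -147.98 kJ/s = -147.98 kW
Heat removed = 8879 kJ/min

Q_out = 8880 kJ/min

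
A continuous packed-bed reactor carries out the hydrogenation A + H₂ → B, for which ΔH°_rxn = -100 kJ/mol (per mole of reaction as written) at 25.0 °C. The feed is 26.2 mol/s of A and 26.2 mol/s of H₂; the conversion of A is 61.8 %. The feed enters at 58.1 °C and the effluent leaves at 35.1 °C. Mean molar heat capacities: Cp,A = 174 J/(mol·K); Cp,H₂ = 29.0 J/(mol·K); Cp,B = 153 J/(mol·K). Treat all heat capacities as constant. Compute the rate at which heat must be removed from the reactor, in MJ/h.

Q_out = 6300 MJ/h

Extent of reaction ξ = 0.618 × 26.2 = 16.192 mol/s
Reaction term: ξ·ΔH°_rxn = 16.192 × -100 = -1619.2 kJ/s
Sensible, feed 58.1→25 °C: -176.05 kJ/s
Outlet flows (mol/s): A 10.008, H₂ 10.008, B 16.192
Sensible, products 25→35.1 °C: 45.541 kJ/s
Q = ΔH = -1749.7 kJ/s = -1749.7 kW
Heat removed = 6298.8 MJ/h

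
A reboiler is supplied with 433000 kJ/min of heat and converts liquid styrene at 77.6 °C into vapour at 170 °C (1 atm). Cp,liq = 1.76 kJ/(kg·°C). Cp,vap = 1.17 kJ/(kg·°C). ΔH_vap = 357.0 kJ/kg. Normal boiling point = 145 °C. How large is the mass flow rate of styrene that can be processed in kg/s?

Δh = 1.76×(145−77.6) + 357.0 + 1.17×(170−145) = 504.87 kJ/kg
Q = 433000 kJ/min = 7216.7 kJ/s = 7216.7 kJ/s
ṁ = Q/Δh = 7216.7 / 504.87 = 14.294 kg/s

ṁ = 14.3 kg/s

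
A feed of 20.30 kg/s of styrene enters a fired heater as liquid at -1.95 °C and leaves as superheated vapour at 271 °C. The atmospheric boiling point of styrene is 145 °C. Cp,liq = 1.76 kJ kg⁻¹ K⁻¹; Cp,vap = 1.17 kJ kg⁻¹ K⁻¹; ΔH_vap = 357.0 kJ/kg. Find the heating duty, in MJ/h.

liquid -1.95→145 °C: 258.63 kJ/kg
vaporisation at 145 °C: 357 kJ/kg
vapour 145→271 °C: 147.42 kJ/kg
Δh = 258.63 + 357 + 147.42 = 763.05 kJ/kg
Q = ṁ·Δh = 20.30 kg/s × 763.05 kJ/kg = 15490 kJ/s
|Q| = 15490 kW = 55764 MJ/h

Q = 55800 MJ/h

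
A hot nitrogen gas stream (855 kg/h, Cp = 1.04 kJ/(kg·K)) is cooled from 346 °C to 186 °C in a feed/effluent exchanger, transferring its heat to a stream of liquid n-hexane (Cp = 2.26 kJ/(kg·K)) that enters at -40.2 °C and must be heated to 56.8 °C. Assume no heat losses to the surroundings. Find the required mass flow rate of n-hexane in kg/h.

Heat released by hot stream: Q = 855 × 1.04 × (346 − 186) = 142270 kJ/h
Energy balance on cold side (adiabatic exchanger): Q = ṁ_c·Cp_c·(T_c,out − T_c,in)
ṁ_c = 142270 / [2.26 × (56.8 − -40.2)] = 648.99 kg/h

ṁ_c = 649 kg/h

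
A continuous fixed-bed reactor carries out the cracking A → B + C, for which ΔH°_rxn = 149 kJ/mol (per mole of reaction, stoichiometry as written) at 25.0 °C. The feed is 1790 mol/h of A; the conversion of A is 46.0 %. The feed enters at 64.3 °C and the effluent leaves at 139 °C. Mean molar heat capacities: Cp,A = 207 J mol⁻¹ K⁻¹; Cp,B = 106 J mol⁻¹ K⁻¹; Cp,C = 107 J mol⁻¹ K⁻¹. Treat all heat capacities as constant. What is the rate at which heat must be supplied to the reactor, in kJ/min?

Q_in = 2520 kJ/min

Extent of reaction ξ = 0.460 × 1790 = 823.4 mol/h
Reaction term: ξ·ΔH°_rxn = 823.4 × 149 = 122690 kJ/h
Sensible, feed 64.3→25 °C: -14562 kJ/h
Outlet flows (mol/h): A 966.6, B 823.4, C 823.4
Sensible, products 25→139 °C: 42804 kJ/h
Q = ΔH = 150930 kJ/h = 41.925 kW
Heat supplied = 2515.5 kJ/min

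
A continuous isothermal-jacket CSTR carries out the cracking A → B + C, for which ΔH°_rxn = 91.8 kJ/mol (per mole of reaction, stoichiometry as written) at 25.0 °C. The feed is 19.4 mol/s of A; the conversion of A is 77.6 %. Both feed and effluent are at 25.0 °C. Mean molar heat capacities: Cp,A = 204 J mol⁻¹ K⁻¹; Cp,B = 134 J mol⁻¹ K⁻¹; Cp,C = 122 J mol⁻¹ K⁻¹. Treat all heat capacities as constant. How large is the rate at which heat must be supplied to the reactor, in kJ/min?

Extent of reaction ξ = 0.776 × 19.4 = 15.054 mol/s
Reaction term: ξ·ΔH°_rxn = 15.054 × 91.8 = 1382 kJ/s
Q = ΔH = 1382 kJ/s = 1382 kW
Heat supplied = 82920 kJ/min

Q_in = 82900 kJ/min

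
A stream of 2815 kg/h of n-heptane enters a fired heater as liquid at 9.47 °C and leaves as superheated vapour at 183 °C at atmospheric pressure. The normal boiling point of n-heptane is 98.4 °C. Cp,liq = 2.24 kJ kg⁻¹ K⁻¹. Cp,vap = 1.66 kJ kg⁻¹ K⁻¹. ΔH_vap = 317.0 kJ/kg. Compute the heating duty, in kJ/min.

Q = 30800 kJ/min

liquid 9.47→98.4 °C: 199.2 kJ/kg
vaporisation at 98.4 °C: 317 kJ/kg
vapour 98.4→183 °C: 140.44 kJ/kg
Δh = 199.2 + 317 + 140.44 = 656.64 kJ/kg
Q = ṁ·Δh = 2815 kg/h × 656.64 kJ/kg = 1.8484e+06 kJ/h
|Q| = 513.46 kW = 30807 kJ/min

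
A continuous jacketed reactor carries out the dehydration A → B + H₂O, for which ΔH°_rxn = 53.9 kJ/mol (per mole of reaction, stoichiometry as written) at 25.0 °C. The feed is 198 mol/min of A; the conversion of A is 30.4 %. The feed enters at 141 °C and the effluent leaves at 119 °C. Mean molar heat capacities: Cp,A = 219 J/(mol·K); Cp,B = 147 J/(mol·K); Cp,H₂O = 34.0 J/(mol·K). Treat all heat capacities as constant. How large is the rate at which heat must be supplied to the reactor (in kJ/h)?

Extent of reaction ξ = 0.304 × 198 = 60.192 mol/min
Reaction term: ξ·ΔH°_rxn = 60.192 × 53.9 = 3244.3 kJ/min
Sensible, feed 141→25 °C: -5030 kJ/min
Outlet flows (mol/min): A 137.81, B 60.192, H₂O 60.192
Sensible, products 25→119 °C: 3861 kJ/min
Q = ΔH = 2075.4 kJ/min = 34.59 kW
Heat supplied = 124520 kJ/h

Q_in = 125000 kJ/h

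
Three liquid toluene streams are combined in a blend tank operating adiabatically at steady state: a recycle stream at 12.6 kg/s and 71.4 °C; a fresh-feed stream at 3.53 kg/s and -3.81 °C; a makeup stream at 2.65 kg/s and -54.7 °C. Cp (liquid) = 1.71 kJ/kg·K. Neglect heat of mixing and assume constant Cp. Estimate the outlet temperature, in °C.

Adiabatic, steady state ⇒ Σ ṁᵢCp,ᵢ(T_out − Tᵢ) = 0
T_out = Σ ṁᵢCp,ᵢTᵢ / Σ ṁᵢCp,ᵢ
      = 1267.5 / 32.114 = 39.469 °C

T_out = 39.5 °C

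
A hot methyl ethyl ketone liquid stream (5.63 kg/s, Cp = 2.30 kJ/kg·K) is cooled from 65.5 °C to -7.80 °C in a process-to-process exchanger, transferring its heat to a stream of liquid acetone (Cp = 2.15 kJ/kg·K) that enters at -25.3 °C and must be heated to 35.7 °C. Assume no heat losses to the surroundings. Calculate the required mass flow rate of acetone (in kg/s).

ṁ_c = 7.24 kg/s

Heat released by hot stream: Q = 5.63 × 2.30 × (65.5 − -7.80) = 949.16 kJ/s
Energy balance on cold side (adiabatic exchanger): Q = ṁ_c·Cp_c·(T_c,out − T_c,in)
ṁ_c = 949.16 / [2.15 × (35.7 − -25.3)] = 7.2372 kg/s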